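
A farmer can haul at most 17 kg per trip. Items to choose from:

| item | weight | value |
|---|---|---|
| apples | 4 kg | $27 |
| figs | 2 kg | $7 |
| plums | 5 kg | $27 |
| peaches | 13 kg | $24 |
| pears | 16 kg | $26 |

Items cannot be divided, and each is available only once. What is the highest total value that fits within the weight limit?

$61

Check high-value combinations within 17 kg:
- apples+figs+plums: weight 4+2+5=11, value 27+7+27=61
- apples+plums: weight 4+5=9, value 27+27=54
- apples+peaches: weight 4+13=17, value 27+24=51
Best: $61.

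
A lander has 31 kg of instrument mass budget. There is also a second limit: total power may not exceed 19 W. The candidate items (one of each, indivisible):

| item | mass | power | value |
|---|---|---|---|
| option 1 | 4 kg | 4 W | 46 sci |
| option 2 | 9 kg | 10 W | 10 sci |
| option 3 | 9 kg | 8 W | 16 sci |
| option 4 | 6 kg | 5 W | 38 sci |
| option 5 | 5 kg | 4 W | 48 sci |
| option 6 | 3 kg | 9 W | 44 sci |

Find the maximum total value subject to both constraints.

138 sci

Feasible sets respecting both limits:
- option 1+option 5+option 6: mass 12, power 17, value 138
- option 1+option 4+option 5: mass 15, power 13, value 132
- option 4+option 5+option 6: mass 14, power 18, value 130
- option 1+option 4+option 6: mass 13, power 18, value 128
Best: 138 sci.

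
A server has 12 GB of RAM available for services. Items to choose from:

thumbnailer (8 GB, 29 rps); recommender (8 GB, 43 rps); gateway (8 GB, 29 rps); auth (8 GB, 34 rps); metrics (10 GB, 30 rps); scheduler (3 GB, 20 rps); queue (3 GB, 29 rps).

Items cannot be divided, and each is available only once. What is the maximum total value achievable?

Check high-value combinations within 12 GB:
- recommender+queue: memory 8+3=11, value 43+29=72
- recommender+scheduler: memory 8+3=11, value 43+20=63
- auth+queue: memory 8+3=11, value 34+29=63
- thumbnailer+queue: memory 8+3=11, value 29+29=58
- gateway+queue: memory 8+3=11, value 29+29=58
Best: 72 rps.

72 rps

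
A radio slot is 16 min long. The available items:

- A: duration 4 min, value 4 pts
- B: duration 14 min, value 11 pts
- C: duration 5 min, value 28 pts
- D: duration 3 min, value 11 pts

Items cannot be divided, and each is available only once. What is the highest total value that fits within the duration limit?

Check high-value combinations within 16 min:
- A+C+D: duration 4+5+3=12, value 4+28+11=43
- C+D: duration 5+3=8, value 28+11=39
- A+C: duration 4+5=9, value 4+28=32
- C: duration 5, value 28
Best: 43 pts.

43 pts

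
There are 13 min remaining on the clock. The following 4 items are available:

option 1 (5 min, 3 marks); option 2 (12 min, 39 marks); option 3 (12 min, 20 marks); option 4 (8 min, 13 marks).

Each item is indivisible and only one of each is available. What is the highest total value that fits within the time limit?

Check high-value combinations within 13 min:
- option 2: time 12, value 39
- option 3: time 12, value 20
- option 1+option 4: time 5+8=13, value 3+13=16
- option 4: time 8, value 13
- option 1: time 5, value 3
Best: 39 marks.

39 marks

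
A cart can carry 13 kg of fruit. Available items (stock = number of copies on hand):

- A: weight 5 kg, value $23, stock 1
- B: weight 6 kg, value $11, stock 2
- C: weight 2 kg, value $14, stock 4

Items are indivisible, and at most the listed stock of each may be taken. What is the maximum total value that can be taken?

Best selections within weight 13 and stock limits:
- 1×A + 4×C: weight 13, value 79
- 1×A + 3×C: weight 11, value 65
Best: $79.

$79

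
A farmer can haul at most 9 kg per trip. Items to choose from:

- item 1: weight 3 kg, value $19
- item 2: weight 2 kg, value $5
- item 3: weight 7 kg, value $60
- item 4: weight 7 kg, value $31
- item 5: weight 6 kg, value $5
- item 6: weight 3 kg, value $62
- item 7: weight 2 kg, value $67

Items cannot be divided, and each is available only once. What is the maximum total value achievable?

$148

Check high-value combinations within 9 kg:
- item 1+item 6+item 7: weight 3+3+2=8, value 19+62+67=148
- item 2+item 6+item 7: weight 2+3+2=7, value 5+62+67=134
- item 6+item 7: weight 3+2=5, value 62+67=129
- item 3+item 7: weight 7+2=9, value 60+67=127
Best: $148.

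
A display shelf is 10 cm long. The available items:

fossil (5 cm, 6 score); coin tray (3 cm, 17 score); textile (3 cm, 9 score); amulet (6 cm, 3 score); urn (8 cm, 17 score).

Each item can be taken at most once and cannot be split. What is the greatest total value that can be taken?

Check high-value combinations within 10 cm:
- coin tray+textile: length 3+3=6, value 17+9=26
- fossil+coin tray: length 5+3=8, value 6+17=23
- coin tray+amulet: length 3+6=9, value 17+3=20
- coin tray: length 3, value 17
- urn: length 8, value 17
Best: 26 score.

26 score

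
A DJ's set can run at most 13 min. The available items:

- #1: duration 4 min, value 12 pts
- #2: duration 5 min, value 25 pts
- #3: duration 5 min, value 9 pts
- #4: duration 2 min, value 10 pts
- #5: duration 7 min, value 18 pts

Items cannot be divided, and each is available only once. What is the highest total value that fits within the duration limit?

47 pts

Check high-value combinations within 13 min:
- #1+#2+#4: duration 4+5+2=11, value 12+25+10=47
- #2+#3+#4: duration 5+5+2=12, value 25+9+10=44
- #2+#5: duration 5+7=12, value 25+18=43
Best: 47 pts.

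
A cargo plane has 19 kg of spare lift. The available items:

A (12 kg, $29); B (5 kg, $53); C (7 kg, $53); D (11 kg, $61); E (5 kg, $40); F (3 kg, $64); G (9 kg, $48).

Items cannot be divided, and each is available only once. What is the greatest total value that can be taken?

$178

Check high-value combinations within 19 kg:
- B+D+F: weight 5+11+3=19, value 53+61+64=178
- B+C+F: weight 5+7+3=15, value 53+53+64=170
- B+F+G: weight 5+3+9=17, value 53+64+48=165
- D+E+F: weight 11+5+3=19, value 61+40+64=165
Best: $178.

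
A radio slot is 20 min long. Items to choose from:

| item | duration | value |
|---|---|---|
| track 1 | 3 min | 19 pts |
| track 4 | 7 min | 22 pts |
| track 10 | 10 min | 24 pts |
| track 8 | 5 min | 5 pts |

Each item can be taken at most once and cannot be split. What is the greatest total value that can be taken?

Check high-value combinations within 20 min:
- track 1+track 4+track 10: duration 3+7+10=20, value 19+22+24=65
- track 1+track 10+track 8: duration 3+10+5=18, value 19+24+5=48
- track 1+track 4+track 8: duration 3+7+5=15, value 19+22+5=46
- track 4+track 10: duration 7+10=17, value 22+24=46
- track 1+track 10: duration 3+10=13, value 19+24=43
Best: 65 pts.

65 pts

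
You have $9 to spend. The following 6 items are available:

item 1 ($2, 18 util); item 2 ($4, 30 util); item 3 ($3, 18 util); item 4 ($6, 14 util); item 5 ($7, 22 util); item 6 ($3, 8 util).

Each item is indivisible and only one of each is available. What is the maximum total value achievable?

Check high-value combinations within $9:
- item 1+item 2+item 3: cost 2+4+3=9, value 18+30+18=66
- item 1+item 2+item 6: cost 2+4+3=9, value 18+30+8=56
- item 1+item 2: cost 2+4=6, value 18+30=48
Best: 66 util.

66 util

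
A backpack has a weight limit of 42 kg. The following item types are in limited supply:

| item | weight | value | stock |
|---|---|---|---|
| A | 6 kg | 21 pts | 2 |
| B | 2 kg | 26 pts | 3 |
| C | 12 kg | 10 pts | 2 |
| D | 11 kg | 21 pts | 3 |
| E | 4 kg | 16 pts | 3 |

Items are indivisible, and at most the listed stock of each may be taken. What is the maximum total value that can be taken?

Best selections within weight 42 and stock limits:
- 2×A + 3×B + 1×D + 3×E: weight 41, value 189
- 2×A + 3×B + 1×C + 3×E: weight 42, value 178
Best: 189 pts.

189 pts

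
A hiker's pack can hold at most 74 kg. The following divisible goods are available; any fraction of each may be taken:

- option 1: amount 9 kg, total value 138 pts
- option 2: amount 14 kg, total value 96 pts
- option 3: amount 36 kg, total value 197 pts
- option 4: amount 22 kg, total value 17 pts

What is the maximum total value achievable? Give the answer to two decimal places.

Take in order of value per unit:
- option 1 (138/9 per unit): all 9 → value 138, running total 138.00
- option 2 (96/14 per unit): all 14 → value 96, running total 234.00
- option 3 (197/36 per unit): all 36 → value 197, running total 431.00
- option 4 (17/22 per unit): 15 of 22 → value 15×17/22 = 11.5909, running total 442.59
Total 442.59.

442.59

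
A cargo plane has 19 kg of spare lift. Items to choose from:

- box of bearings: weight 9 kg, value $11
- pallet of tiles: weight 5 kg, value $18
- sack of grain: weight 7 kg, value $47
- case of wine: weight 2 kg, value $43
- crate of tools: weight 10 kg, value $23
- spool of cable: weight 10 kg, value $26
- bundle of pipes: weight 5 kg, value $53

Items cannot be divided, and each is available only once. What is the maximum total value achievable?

$161

Check high-value combinations within 19 kg:
- pallet of tiles+sack of grain+case of wine+bundle of pipes: weight 5+7+2+5=19, value 18+47+43+53=161
- sack of grain+case of wine+bundle of pipes: weight 7+2+5=14, value 47+43+53=143
- case of wine+spool of cable+bundle of pipes: weight 2+10+5=17, value 43+26+53=122
- case of wine+crate of tools+bundle of pipes: weight 2+10+5=17, value 43+23+53=119
Best: $161.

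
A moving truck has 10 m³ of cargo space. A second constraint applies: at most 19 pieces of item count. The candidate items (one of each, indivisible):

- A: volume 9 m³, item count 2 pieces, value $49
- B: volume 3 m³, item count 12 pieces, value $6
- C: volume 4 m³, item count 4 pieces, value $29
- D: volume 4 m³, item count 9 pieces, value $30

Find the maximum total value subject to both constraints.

Feasible sets respecting both limits:
- C+D: volume 8, item count 13, value 59
- A: volume 9, item count 2, value 49
- B+C: volume 7, item count 16, value 35
- D: volume 4, item count 9, value 30
Best: $59.

$59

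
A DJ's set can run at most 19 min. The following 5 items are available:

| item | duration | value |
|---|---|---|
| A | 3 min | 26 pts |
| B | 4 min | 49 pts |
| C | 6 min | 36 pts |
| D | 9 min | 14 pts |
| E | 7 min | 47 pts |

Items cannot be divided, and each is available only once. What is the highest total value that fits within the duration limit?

132 pts

Check high-value combinations within 19 min:
- B+C+E: duration 4+6+7=17, value 49+36+47=132
- A+B+E: duration 3+4+7=14, value 26+49+47=122
- A+B+C: duration 3+4+6=13, value 26+49+36=111
- A+C+E: duration 3+6+7=16, value 26+36+47=109
- B+C+D: duration 4+6+9=19, value 49+36+14=99
Best: 132 pts.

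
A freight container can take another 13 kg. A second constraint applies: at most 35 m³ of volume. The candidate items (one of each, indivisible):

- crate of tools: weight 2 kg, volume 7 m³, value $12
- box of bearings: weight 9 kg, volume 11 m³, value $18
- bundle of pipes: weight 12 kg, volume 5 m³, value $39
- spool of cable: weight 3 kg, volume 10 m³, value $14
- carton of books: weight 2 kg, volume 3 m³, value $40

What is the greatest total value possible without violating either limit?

$70

Feasible sets respecting both limits:
- crate of tools+box of bearings+carton of books: weight 13, volume 21, value 70
- crate of tools+spool of cable+carton of books: weight 7, volume 20, value 66
- box of bearings+carton of books: weight 11, volume 14, value 58
- spool of cable+carton of books: weight 5, volume 13, value 54
Best: $70.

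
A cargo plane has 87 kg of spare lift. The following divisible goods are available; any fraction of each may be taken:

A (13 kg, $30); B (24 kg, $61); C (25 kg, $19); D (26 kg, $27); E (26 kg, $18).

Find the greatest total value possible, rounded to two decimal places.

136.24

Take in order of value per unit:
- B (61/24 per unit): all 24 → value 61, running total 61.00
- A (30/13 per unit): all 13 → value 30, running total 91.00
- D (27/26 per unit): all 26 → value 27, running total 118.00
- C (19/25 per unit): 24 of 25 → value 24×19/25 = 18.2400, running total 136.24
Total 136.24.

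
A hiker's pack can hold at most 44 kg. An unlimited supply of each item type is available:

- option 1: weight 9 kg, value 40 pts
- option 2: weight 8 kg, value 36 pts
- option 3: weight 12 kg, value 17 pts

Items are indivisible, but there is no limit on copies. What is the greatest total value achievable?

196 pts

Best value-per-unit is option 2 at 36/8; filling with it alone gives 5×36 = 180.
Optimal mix: 4×option 1 + 1×option 2 → weight 44, value 196.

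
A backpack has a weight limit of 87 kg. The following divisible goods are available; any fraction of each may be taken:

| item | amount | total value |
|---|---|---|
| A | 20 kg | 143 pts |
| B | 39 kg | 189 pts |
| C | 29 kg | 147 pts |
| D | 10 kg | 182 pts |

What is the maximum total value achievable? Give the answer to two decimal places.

Take in order of value per unit:
- D (182/10 per unit): all 10 → value 182, running total 182.00
- A (143/20 per unit): all 20 → value 143, running total 325.00
- C (147/29 per unit): all 29 → value 147, running total 472.00
- B (189/39 per unit): 28 of 39 → value 28×189/39 = 135.6923, running total 607.69
Total 607.69.

607.69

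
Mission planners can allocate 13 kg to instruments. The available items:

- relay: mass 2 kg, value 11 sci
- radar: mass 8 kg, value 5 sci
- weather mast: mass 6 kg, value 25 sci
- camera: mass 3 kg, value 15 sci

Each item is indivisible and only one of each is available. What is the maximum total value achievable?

51 sci

This is a 0/1 knapsack; check combinations near the capacity.
- relay+weather mast+camera: mass 2+6+3=11, value 11+25+15=51
- weather mast+camera: mass 6+3=9, value 25+15=40
- relay+weather mast: mass 2+6=8, value 11+25=36
Best: 51 sci.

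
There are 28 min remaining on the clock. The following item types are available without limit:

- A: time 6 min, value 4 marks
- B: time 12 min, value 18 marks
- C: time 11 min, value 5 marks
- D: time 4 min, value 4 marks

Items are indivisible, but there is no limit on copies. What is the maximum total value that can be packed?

40 marks

Best value-per-unit is B at 18/12; filling with it alone gives 2×18 = 36.
Optimal mix: 2×B + 1×D → time 28, value 40.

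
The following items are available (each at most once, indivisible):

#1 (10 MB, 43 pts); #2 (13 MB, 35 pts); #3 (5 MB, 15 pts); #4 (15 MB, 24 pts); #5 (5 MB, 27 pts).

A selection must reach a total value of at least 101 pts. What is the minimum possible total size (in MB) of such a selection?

28

Subsets with value ≥ 101, sorted by total size:
- #1+#2+#5: size 28, value 105
- #1+#2+#3+#5: size 33, value 120
Minimum size: 28 MB.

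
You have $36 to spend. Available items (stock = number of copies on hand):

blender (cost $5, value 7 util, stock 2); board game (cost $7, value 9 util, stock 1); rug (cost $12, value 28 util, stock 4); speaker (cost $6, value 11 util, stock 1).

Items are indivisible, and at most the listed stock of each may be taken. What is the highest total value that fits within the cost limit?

84 util

Top feasible selections:
- 3×rug: cost 36, value 84
- 1×blender + 2×rug + 1×speaker: cost 35, value 74
- 1×blender + 1×board game + 2×rug: cost 36, value 72
- 2×blender + 2×rug: cost 34, value 70
Best: 84 util.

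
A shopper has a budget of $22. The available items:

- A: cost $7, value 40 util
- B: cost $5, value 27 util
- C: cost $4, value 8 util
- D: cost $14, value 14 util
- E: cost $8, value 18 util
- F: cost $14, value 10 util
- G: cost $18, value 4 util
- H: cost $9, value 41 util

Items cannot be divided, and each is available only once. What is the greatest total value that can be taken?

108 util

Check high-value combinations within $22:
- A+B+H: cost 7+5+9=21, value 40+27+41=108
- A+C+H: cost 7+4+9=20, value 40+8+41=89
- B+E+H: cost 5+8+9=22, value 27+18+41=86
- A+B+E: cost 7+5+8=20, value 40+27+18=85
- A+H: cost 7+9=16, value 40+41=81
Best: 108 util.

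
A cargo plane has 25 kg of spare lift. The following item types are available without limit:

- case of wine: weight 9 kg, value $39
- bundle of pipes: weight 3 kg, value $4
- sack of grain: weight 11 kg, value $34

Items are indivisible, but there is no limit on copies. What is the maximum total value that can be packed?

Best value-per-unit is case of wine at 39/9; filling with it alone gives 2×39 = 78.
Optimal mix: 2×case of wine + 2×bundle of pipes → weight 24, value 86.

$86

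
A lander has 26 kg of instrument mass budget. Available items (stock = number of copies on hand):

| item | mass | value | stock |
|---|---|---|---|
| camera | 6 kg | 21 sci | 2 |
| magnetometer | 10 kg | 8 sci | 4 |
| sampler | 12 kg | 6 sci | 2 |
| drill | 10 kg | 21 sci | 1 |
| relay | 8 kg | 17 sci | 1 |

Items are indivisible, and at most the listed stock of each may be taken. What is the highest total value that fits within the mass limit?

Best selections within mass 26 and stock limits:
- 2×camera + 1×drill: mass 22, value 63
- 2×camera + 1×relay: mass 20, value 59
- 1×camera + 1×drill + 1×relay: mass 24, value 59
- 2×camera + 1×magnetometer: mass 22, value 50
Best: 63 sci.

63 sci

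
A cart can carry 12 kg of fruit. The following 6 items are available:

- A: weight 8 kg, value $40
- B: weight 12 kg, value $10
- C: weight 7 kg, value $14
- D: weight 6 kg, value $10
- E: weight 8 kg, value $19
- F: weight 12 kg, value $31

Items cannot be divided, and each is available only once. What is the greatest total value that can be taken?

$40

This is a 0/1 knapsack; check combinations near the capacity.
- A: weight 8, value 40
- F: weight 12, value 31
- E: weight 8, value 19
- C: weight 7, value 14
Best: $40.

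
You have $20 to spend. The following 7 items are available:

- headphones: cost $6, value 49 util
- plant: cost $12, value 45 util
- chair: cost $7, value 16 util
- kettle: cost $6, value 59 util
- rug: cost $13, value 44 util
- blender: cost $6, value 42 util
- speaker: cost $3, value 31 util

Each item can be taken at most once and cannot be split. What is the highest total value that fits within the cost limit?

Check high-value combinations within $20:
- headphones+kettle+blender: cost 6+6+6=18, value 49+59+42=150
- headphones+kettle+speaker: cost 6+6+3=15, value 49+59+31=139
- kettle+blender+speaker: cost 6+6+3=15, value 59+42+31=132
Best: 150 util.

150 util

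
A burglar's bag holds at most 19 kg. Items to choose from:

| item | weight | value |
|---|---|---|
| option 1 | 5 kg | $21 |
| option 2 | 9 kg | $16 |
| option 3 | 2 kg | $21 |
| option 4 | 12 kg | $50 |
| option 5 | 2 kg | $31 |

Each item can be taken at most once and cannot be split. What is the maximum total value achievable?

$102

This is a 0/1 knapsack; check combinations near the capacity.
- option 3+option 4+option 5: weight 2+12+2=16, value 21+50+31=102
- option 1+option 4+option 5: weight 5+12+2=19, value 21+50+31=102
- option 1+option 3+option 4: weight 5+2+12=19, value 21+21+50=92
- option 1+option 2+option 3+option 5: weight 5+9+2+2=18, value 21+16+21+31=89
- option 4+option 5: weight 12+2=14, value 50+31=81
Best: $102.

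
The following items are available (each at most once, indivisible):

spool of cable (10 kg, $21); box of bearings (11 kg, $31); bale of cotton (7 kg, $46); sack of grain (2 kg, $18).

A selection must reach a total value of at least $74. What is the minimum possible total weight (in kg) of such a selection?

18

Subsets with value ≥ 74, sorted by total weight:
- box of bearings+bale of cotton: weight 18, value 77
- spool of cable+bale of cotton+sack of grain: weight 19, value 85
- box of bearings+bale of cotton+sack of grain: weight 20, value 95
Minimum weight: 18 kg.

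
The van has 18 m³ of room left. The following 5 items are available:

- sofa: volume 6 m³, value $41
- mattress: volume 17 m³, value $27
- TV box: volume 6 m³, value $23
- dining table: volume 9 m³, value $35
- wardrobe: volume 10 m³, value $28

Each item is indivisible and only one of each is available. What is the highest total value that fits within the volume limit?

Check high-value combinations within 18 m³:
- sofa+dining table: volume 6+9=15, value 41+35=76
- sofa+wardrobe: volume 6+10=16, value 41+28=69
- sofa+TV box: volume 6+6=12, value 41+23=64
- TV box+dining table: volume 6+9=15, value 23+35=58
Best: $76.

$76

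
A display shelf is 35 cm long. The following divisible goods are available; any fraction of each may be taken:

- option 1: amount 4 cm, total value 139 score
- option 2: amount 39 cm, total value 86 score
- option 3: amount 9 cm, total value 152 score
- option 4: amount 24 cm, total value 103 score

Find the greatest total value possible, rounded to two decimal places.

385.42

Take in order of value per unit:
- option 1 (139/4 per unit): all 4 → value 139, running total 139.00
- option 3 (152/9 per unit): all 9 → value 152, running total 291.00
- option 4 (103/24 per unit): 22 of 24 → value 22×103/24 = 94.4167, running total 385.42
Total 385.42.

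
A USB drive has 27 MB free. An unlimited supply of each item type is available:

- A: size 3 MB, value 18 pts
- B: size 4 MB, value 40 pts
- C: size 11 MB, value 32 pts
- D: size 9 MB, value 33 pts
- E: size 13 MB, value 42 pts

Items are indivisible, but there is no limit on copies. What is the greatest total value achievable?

258 pts

Best value-per-unit is B at 40/4; filling with it alone gives 6×40 = 240.
Optimal mix: 1×A + 6×B → size 27, value 258.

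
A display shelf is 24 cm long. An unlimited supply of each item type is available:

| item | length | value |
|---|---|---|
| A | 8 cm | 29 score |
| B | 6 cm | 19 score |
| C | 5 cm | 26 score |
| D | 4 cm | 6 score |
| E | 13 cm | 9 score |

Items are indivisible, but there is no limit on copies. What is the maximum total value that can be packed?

Best value-per-unit is C at 26/5; filling with it alone gives 4×26 = 104.
Optimal mix: 4×C + 1×D → length 24, value 110.

110 score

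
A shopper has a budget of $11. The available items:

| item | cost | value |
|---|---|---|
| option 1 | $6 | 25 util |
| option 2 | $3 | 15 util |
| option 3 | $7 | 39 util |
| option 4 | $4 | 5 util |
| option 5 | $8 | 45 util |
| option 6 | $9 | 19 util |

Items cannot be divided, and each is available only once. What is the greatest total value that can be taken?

60 util

Check high-value combinations within $11:
- option 2+option 5: cost 3+8=11, value 15+45=60
- option 2+option 3: cost 3+7=10, value 15+39=54
- option 5: cost 8, value 45
- option 3+option 4: cost 7+4=11, value 39+5=44
Best: 60 util.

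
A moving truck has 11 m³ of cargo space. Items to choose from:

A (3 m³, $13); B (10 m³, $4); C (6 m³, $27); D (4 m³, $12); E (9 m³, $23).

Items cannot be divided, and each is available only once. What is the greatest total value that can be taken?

$40

Check high-value combinations within 11 m³:
- A+C: volume 3+6=9, value 13+27=40
- C+D: volume 6+4=10, value 27+12=39
- C: volume 6, value 27
- A+D: volume 3+4=7, value 13+12=25
Best: $40.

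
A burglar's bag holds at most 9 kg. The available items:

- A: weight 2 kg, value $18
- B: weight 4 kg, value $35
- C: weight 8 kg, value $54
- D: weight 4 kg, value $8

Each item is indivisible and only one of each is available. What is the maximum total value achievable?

$54

Check high-value combinations within 9 kg:
- C: weight 8, value 54
- A+B: weight 2+4=6, value 18+35=53
- B+D: weight 4+4=8, value 35+8=43
Best: $54.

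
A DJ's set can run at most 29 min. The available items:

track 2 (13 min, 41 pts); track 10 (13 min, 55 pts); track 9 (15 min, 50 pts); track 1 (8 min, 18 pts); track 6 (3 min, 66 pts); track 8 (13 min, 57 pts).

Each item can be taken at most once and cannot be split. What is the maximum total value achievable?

178 pts

Check high-value combinations within 29 min:
- track 10+track 6+track 8: duration 13+3+13=29, value 55+66+57=178
- track 2+track 6+track 8: duration 13+3+13=29, value 41+66+57=164
- track 2+track 10+track 6: duration 13+13+3=29, value 41+55+66=162
- track 1+track 6+track 8: duration 8+3+13=24, value 18+66+57=141
- track 10+track 1+track 6: duration 13+8+3=24, value 55+18+66=139
Best: 178 pts.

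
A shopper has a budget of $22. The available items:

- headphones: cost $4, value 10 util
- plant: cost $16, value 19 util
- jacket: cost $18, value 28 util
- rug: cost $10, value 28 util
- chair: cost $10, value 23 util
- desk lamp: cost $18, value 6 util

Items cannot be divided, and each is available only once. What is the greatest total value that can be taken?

51 util

This is a 0/1 knapsack; check combinations near the capacity.
- rug+chair: cost 10+10=20, value 28+23=51
- headphones+rug: cost 4+10=14, value 10+28=38
- headphones+jacket: cost 4+18=22, value 10+28=38
- headphones+chair: cost 4+10=14, value 10+23=33
- headphones+plant: cost 4+16=20, value 10+19=29
Best: 51 util.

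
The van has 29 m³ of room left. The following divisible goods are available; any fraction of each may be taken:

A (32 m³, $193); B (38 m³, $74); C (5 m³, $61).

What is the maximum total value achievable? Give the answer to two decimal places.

Take in order of value per unit:
- C (61/5 per unit): all 5 → value 61, running total 61.00
- A (193/32 per unit): 24 of 32 → value 24×193/32 = 144.7500, running total 205.75
Total 205.75.

205.75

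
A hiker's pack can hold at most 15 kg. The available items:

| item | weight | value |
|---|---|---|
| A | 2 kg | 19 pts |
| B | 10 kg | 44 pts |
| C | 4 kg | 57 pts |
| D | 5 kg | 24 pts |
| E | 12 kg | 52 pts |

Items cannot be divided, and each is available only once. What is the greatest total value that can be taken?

Check high-value combinations within 15 kg:
- B+C: weight 10+4=14, value 44+57=101
- A+C+D: weight 2+4+5=11, value 19+57+24=100
- C+D: weight 4+5=9, value 57+24=81
Best: 101 pts.

101 pts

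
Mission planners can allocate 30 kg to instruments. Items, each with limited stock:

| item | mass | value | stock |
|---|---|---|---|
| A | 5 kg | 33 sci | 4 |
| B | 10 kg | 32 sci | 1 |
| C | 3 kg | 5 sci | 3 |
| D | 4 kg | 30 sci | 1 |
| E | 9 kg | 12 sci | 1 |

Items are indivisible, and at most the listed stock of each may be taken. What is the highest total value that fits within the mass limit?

172 sci

Top feasible selections:
- 4×A + 2×C + 1×D: mass 30, value 172
- 4×A + 1×C + 1×D: mass 27, value 167
Best: 172 sci.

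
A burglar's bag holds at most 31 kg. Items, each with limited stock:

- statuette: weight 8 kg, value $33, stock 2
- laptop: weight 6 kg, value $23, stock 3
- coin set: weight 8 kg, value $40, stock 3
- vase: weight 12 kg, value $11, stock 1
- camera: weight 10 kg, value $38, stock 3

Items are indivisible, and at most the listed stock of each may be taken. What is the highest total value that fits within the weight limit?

$143

Top feasible selections:
- 1×laptop + 3×coin set: weight 30, value 143
- 1×statuette + 1×laptop + 2×coin set: weight 30, value 136
- 2×statuette + 1×laptop + 1×coin set: weight 30, value 129
Best: $143.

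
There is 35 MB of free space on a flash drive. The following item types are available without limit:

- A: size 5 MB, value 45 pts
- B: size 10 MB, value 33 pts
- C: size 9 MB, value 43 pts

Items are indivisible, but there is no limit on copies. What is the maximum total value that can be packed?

Best value-per-unit is A at 45/5, and filling with it alone uses size 7×5=35. No mix of the others beats 7×45 = 315.

315 pts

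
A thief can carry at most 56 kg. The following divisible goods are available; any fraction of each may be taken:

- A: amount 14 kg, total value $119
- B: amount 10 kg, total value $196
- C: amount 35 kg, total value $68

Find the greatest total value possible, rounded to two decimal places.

Take in order of value per unit:
- B (196/10 per unit): all 10 → value 196, running total 196.00
- A (119/14 per unit): all 14 → value 119, running total 315.00
- C (68/35 per unit): 32 of 35 → value 32×68/35 = 62.1714, running total 377.17
Total 377.17.

377.17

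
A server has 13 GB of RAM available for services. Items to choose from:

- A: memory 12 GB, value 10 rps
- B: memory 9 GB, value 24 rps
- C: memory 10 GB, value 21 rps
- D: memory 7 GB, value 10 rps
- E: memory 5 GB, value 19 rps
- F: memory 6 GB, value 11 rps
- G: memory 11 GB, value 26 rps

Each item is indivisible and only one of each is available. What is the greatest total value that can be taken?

This is a 0/1 knapsack; check combinations near the capacity.
- E+F: memory 5+6=11, value 19+11=30
- D+E: memory 7+5=12, value 10+19=29
- G: memory 11, value 26
Best: 30 rps.

30 rps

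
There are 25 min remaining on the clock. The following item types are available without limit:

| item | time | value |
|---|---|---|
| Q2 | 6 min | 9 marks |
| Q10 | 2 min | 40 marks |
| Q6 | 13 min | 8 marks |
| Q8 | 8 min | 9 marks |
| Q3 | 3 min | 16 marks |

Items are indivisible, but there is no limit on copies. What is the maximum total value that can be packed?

480 marks

Best value-per-unit is Q10 at 40/2, and filling with it alone uses time 12×2=24. No mix of the others beats 12×40 = 480.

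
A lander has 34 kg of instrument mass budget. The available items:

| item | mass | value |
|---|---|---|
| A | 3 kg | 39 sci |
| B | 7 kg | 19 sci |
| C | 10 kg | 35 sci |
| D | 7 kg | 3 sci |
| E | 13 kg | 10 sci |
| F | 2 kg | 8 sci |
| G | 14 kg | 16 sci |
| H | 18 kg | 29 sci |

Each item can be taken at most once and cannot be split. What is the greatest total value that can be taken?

Check high-value combinations within 34 kg:
- A+C+F+H: mass 3+10+2+18=33, value 39+35+8+29=111
- A+B+C+G: mass 3+7+10+14=34, value 39+19+35+16=109
- A+B+C+D+F: mass 3+7+10+7+2=29, value 39+19+35+3+8=104
- A+C+H: mass 3+10+18=31, value 39+35+29=103
- A+B+C+E: mass 3+7+10+13=33, value 39+19+35+10=103
Best: 111 sci.

111 sci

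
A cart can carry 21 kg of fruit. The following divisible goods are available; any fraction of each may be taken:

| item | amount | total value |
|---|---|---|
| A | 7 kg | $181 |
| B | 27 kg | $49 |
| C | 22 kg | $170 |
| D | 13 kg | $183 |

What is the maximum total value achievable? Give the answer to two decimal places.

Take in order of value per unit:
- A (181/7 per unit): all 7 → value 181, running total 181.00
- D (183/13 per unit): all 13 → value 183, running total 364.00
- C (170/22 per unit): 1 of 22 → value 1×170/22 = 7.7273, running total 371.73
Total 371.73.

371.73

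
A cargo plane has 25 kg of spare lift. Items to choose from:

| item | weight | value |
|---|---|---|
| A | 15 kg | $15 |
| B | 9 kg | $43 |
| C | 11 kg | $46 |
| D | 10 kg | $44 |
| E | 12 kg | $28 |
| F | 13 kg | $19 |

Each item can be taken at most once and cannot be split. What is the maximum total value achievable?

$90

Check high-value combinations within 25 kg:
- C+D: weight 11+10=21, value 46+44=90
- B+C: weight 9+11=20, value 43+46=89
- B+D: weight 9+10=19, value 43+44=87
- C+E: weight 11+12=23, value 46+28=74
- D+E: weight 10+12=22, value 44+28=72
Best: $90.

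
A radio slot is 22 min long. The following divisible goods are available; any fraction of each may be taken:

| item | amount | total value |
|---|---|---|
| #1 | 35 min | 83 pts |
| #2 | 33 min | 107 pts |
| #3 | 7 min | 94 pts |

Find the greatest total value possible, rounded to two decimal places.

Take in order of value per unit:
- #3 (94/7 per unit): all 7 → value 94, running total 94.00
- #2 (107/33 per unit): 15 of 33 → value 15×107/33 = 48.6364, running total 142.64
Total 142.64.

142.64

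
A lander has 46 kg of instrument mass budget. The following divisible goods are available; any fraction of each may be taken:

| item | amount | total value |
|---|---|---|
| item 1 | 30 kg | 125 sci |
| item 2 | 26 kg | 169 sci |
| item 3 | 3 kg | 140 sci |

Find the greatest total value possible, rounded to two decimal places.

379.83

Take in order of value per unit:
- item 3 (140/3 per unit): all 3 → value 140, running total 140.00
- item 2 (169/26 per unit): all 26 → value 169, running total 309.00
- item 1 (125/30 per unit): 17 of 30 → value 17×125/30 = 70.8333, running total 379.83
Total 379.83.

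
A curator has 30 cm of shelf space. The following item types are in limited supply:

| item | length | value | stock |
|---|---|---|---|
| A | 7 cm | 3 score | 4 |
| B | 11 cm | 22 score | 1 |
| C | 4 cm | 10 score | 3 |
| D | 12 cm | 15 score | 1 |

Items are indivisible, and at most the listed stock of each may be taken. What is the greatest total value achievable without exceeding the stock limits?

Best selections within length 30 and stock limits:
- 1×A + 1×B + 3×C: length 30, value 55
- 1×B + 3×C: length 23, value 52
- 1×B + 1×C + 1×D: length 27, value 47
- 3×C + 1×D: length 24, value 45
Best: 55 score.

55 score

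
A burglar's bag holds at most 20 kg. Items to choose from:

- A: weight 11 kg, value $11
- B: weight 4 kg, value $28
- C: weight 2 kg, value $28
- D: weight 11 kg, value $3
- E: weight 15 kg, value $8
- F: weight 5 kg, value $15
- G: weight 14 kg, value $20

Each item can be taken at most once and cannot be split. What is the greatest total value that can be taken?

Check high-value combinations within 20 kg:
- B+C+G: weight 4+2+14=20, value 28+28+20=76
- B+C+F: weight 4+2+5=11, value 28+28+15=71
- A+B+C: weight 11+4+2=17, value 11+28+28=67
- B+C+D: weight 4+2+11=17, value 28+28+3=59
- B+C: weight 4+2=6, value 28+28=56
Best: $76.

$76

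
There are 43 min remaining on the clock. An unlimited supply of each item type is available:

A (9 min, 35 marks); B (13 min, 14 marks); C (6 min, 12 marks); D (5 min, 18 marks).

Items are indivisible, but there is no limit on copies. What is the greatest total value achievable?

160 marks

Best value-per-unit is A at 35/9; filling with it alone gives 4×35 = 140.
Optimal mix: 2×A + 5×D → time 43, value 160.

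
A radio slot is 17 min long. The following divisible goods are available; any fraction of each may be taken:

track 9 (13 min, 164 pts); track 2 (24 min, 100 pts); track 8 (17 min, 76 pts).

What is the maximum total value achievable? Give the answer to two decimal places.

Take in order of value per unit:
- track 9 (164/13 per unit): all 13 → value 164, running total 164.00
- track 8 (76/17 per unit): 4 of 17 → value 4×76/17 = 17.8824, running total 181.88
Total 181.88.

181.88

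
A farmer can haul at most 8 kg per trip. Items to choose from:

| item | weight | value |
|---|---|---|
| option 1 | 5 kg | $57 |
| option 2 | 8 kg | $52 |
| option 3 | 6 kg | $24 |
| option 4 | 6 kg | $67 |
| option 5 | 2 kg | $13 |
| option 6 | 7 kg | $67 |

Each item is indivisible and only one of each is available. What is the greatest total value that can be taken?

$80

This is a 0/1 knapsack; check combinations near the capacity.
- option 4+option 5: weight 6+2=8, value 67+13=80
- option 1+option 5: weight 5+2=7, value 57+13=70
- option 4: weight 6, value 67
Best: $80.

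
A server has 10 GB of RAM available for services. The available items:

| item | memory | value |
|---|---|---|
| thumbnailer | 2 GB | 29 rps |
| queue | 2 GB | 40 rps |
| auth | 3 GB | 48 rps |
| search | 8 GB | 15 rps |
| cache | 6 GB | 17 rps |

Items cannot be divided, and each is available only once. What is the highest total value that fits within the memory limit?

Check high-value combinations within 10 GB:
- thumbnailer+queue+auth: memory 2+2+3=7, value 29+40+48=117
- queue+auth: memory 2+3=5, value 40+48=88
- thumbnailer+queue+cache: memory 2+2+6=10, value 29+40+17=86
- thumbnailer+auth: memory 2+3=5, value 29+48=77
- thumbnailer+queue: memory 2+2=4, value 29+40=69
Best: 117 rps.

117 rps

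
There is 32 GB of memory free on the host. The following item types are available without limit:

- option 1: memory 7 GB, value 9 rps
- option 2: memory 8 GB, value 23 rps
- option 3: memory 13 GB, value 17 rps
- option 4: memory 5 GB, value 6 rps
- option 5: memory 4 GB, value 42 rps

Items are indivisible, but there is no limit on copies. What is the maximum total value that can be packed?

Best value-per-unit is option 5 at 42/4, and filling with it alone uses memory 8×4=32. No mix of the others beats 8×42 = 336.

336 rps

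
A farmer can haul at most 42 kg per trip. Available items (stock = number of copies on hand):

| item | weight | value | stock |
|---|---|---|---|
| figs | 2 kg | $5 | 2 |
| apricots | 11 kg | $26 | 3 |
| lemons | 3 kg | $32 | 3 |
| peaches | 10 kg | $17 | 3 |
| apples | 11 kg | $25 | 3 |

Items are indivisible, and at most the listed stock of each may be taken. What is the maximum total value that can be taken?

Top feasible selections:
- 3×apricots + 3×lemons: weight 42, value 174
- 2×apricots + 3×lemons + 1×apples: weight 42, value 173
Best: $174.

$174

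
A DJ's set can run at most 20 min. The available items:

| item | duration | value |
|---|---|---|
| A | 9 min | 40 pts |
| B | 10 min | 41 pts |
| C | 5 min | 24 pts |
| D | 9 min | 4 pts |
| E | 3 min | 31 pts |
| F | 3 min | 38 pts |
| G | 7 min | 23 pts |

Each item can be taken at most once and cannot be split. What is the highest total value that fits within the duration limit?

Check high-value combinations within 20 min:
- A+C+E+F: duration 9+5+3+3=20, value 40+24+31+38=133
- C+E+F+G: duration 5+3+3+7=18, value 24+31+38+23=116
- B+E+F: duration 10+3+3=16, value 41+31+38=110
- A+E+F: duration 9+3+3=15, value 40+31+38=109
- B+C+F: duration 10+5+3=18, value 41+24+38=103
Best: 133 pts.

133 pts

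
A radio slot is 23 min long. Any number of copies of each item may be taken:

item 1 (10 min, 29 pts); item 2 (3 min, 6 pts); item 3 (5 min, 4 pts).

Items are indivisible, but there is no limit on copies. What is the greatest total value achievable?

Best value-per-unit is item 1 at 29/10; filling with it alone gives 2×29 = 58.
Optimal mix: 2×item 1 + 1×item 2 → duration 23, value 64.

64 pts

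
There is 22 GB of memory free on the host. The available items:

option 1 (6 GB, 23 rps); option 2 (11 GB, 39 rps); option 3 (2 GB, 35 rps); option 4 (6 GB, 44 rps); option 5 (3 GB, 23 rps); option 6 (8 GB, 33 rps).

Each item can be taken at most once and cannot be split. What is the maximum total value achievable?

Check high-value combinations within 22 GB:
- option 2+option 3+option 4+option 5: memory 11+2+6+3=22, value 39+35+44+23=141
- option 3+option 4+option 5+option 6: memory 2+6+3+8=19, value 35+44+23+33=135
- option 1+option 3+option 4+option 6: memory 6+2+6+8=22, value 23+35+44+33=135
- option 1+option 3+option 4+option 5: memory 6+2+6+3=17, value 23+35+44+23=125
- option 1+option 2+option 3+option 5: memory 6+11+2+3=22, value 23+39+35+23=120
Best: 141 rps.

141 rps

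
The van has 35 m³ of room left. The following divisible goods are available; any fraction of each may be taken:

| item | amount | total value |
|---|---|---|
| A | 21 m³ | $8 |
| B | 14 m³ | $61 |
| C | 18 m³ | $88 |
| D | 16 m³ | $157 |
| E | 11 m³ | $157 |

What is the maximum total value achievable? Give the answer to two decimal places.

Take in order of value per unit:
- E (157/11 per unit): all 11 → value 157, running total 157.00
- D (157/16 per unit): all 16 → value 157, running total 314.00
- C (88/18 per unit): 8 of 18 → value 8×88/18 = 39.1111, running total 353.11
Total 353.11.

353.11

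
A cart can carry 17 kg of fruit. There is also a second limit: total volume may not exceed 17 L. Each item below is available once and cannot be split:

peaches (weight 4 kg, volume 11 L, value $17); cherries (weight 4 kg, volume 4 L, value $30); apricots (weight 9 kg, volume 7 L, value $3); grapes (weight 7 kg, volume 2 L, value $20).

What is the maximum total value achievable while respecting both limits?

$67

Feasible sets respecting both limits:
- peaches+cherries+grapes: weight 15, volume 17, value 67
- cherries+grapes: weight 11, volume 6, value 50
- peaches+cherries: weight 8, volume 15, value 47
Best: $67.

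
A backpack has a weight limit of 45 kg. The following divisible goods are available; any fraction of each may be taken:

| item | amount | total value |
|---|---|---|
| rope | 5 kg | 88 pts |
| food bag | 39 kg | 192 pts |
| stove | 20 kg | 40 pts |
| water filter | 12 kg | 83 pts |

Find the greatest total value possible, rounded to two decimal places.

Take in order of value per unit:
- rope (88/5 per unit): all 5 → value 88, running total 88.00
- water filter (83/12 per unit): all 12 → value 83, running total 171.00
- food bag (192/39 per unit): 28 of 39 → value 28×192/39 = 137.8462, running total 308.85
Total 308.85.

308.85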